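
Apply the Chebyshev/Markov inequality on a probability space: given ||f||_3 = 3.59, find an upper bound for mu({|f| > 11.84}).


Chebyshev/Markov inequality: mu(|f| > eps) <= (||f||_p / eps)^p
Step 1: ||f||_3 / eps = 3.59 / 11.84 = 0.303209
Step 2: Raise to power p = 3:
  (0.303209)^3 = 0.027876
Step 3: Therefore mu(|f| > 11.84) <= 0.027876


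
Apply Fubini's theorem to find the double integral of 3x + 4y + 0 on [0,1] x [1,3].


By Fubini, integrate in x first, then y.
Step 1: Fix y, integrate over x in [0,1]:
  integral(3x + 4y + 0, x=0..1)
  = 3*(1^2 - 0^2)/2 + (4y + 0)*(1 - 0)
  = 1.5 + (4y + 0)*1
  = 1.5 + 4y + 0
  = 1.5 + 4y
Step 2: Integrate over y in [1,3]:
  integral(1.5 + 4y, y=1..3)
  = 1.5*2 + 4*(3^2 - 1^2)/2
  = 3 + 16
  = 19


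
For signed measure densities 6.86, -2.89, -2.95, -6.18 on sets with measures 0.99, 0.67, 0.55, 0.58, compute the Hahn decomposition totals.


Step 1: Compute signed measure on each set:
  Set 1: 6.86 * 0.99 = 6.7914
  Set 2: -2.89 * 0.67 = -1.9363
  Set 3: -2.95 * 0.55 = -1.6225
  Set 4: -6.18 * 0.58 = -3.5844
Step 2: Total signed measure = (6.7914) + (-1.9363) + (-1.6225) + (-3.5844)
     = -0.3518
Step 3: Positive part mu+(X) = sum of positive contributions = 6.7914
Step 4: Negative part mu-(X) = |sum of negative contributions| = 7.1432


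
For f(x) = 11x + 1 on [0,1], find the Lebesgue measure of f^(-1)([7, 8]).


f^(-1)([7, 8]) = {x : 7 <= 11x + 1 <= 8}
Solving: (7 - 1)/11 <= x <= (8 - 1)/11
= [0.545455, 0.636364]
Intersecting with [0,1]: [0.545455, 0.636364]
Measure = 0.636364 - 0.545455 = 0.090909


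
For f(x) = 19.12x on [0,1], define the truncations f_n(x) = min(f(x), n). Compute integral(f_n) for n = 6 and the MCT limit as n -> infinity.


f(x) = 19.12x on [0,1]; f_n(x) = min(19.12x, n). At n = 6:
Step 1: f(x) reaches 6 at x = 6/19.12 = 0.313808
Step 2: integral(f_6) = integral(19.12x, 0, 0.313808) + integral(6, 0.313808, 1)
       = 19.12*0.313808^2/2 + 6*(1 - 0.313808)
       = 0.941423 + 4.117155
       = 5.058577
Step 3: As n -> infinity, f_n increases to f, so by MCT integral(f_n) -> integral(f) = 19.12/2 = 9.56.
Convergence: integral(f_6) = 5.058577 -> 9.56 as n -> infinity


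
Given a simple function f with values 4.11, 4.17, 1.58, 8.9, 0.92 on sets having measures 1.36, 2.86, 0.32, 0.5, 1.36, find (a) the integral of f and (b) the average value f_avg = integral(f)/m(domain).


Step 1: Integral = sum(value_i * measure_i)
= 4.11*1.36 + 4.17*2.86 + 1.58*0.32 + 8.9*0.5 + 0.92*1.36
= 5.5896 + 11.9262 + 0.5056 + 4.45 + 1.2512
= 23.7226
Step 2: Total measure of domain = 1.36 + 2.86 + 0.32 + 0.5 + 1.36 = 6.4
Step 3: Average value = 23.7226 / 6.4 = 3.706656


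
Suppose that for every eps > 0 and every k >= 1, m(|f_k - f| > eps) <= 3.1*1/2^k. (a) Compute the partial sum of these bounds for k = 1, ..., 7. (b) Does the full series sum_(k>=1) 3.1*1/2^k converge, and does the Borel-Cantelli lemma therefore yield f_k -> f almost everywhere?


Step 1: List the terms 3.1*1/2^k for k = 1 to 7:
  k=1: 1.55
  k=2: 0.775
  k=3: 0.3875
  k=4: 0.19375
  k=5: 0.096875
  k=6: 0.048438
  k=7: 0.024219
Step 2: Partial sum = 1.55 + 0.775 + 0.3875 + 0.19375 + 0.096875 + 0.048438 + 0.024219
     = 3.075781
Step 3: The full series sum_(k>=1) 3.1*1/2^k converges (geometric series with ratio 1/2 < 1; a constant multiple of a convergent series converges).
Step 4: Fix eps > 0. Since sum_k m(|f_k - f| > eps) < infinity, the Borel-Cantelli lemma gives
        m(limsup_k {|f_k - f| > eps}) = 0, i.e. for a.e. x, |f_k(x) - f(x)| <= eps for all large k.
        Applying this with eps = 1/j for j = 1, 2, ... and intersecting the countably many full-measure sets,
        for a.e. x we get limsup_k |f_k(x) - f(x)| <= 1/j for every j, hence f_k -> f almost everywhere.
Conclusion: series converges; Borel-Cantelli yields f_k -> f a.e.


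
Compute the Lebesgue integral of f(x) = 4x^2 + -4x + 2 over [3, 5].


The Lebesgue integral of a Riemann-integrable function agrees with the Riemann integral.
Antiderivative F(x) = (4/3)x^3 + (-4/2)x^2 + 2x
F(5) = (4/3)*5^3 + (-4/2)*5^2 + 2*5
     = (4/3)*125 + (-4/2)*25 + 2*5
     = 166.666667 + -50 + 10
     = 126.666667
F(3) = 24
Integral = F(5) - F(3) = 126.666667 - 24 = 102.666667


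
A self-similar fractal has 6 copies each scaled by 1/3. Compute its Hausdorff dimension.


For a self-similar set with N copies scaled by 1/r:
dim_H = log(N)/log(r) = log(6)/log(3)
= 1.791759/1.098612
= 1.63093


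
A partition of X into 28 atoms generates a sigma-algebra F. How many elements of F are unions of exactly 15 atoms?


Each element of F is a union of some subset of the 28 atoms.
Elements that are unions of exactly 15 atoms correspond to 15-element subsets of the 28 atoms.
Count = C(28, 15) = 28! / (15! * 13!) = 37442160.


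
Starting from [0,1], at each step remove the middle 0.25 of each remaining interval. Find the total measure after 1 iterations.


Step 1: At each step, fraction remaining = 1 - 0.25 = 0.75
Step 2: After 1 steps, measure = (0.75)^1
Step 3: Computing the power step by step:
  After step 1: 0.75
Result = 0.75


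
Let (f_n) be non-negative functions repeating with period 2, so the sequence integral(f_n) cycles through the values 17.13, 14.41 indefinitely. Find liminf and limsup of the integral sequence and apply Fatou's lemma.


The sequence (integral(f_n)) is periodic with period 2, repeating the values 17.13, 14.41 indefinitely.
Step 1: For a periodic sequence, every tail (a_m, a_(m+1), ...) contains all 2 period values infinitely often.
Step 2: Hence inf of every tail = min of the period values = min(17.13, 14.41) = 14.41.
        liminf_n integral(f_n) = sup over m of (inf of tail from m) = 14.41.
Step 3: Similarly sup of every tail = max of the period values = 17.13.
        limsup_n integral(f_n) = 17.13.
Step 4: Fatou's lemma: integral(liminf_n f_n) <= liminf_n integral(f_n) = 14.41.
        So the integral of the pointwise liminf is at most 14.41.


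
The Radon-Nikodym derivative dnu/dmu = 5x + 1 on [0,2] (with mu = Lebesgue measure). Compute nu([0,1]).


nu(A) = integral_A (dnu/dmu) dmu = integral_0^1 (5x + 1) dx
Step 1: Antiderivative F(x) = (5/2)x^2 + 1x
Step 2: F(1) = (5/2)*1^2 + 1*1 = 2.5 + 1 = 3.5
Step 3: F(0) = (5/2)*0^2 + 1*0 = 0.0 + 0 = 0.0
Step 4: nu([0,1]) = F(1) - F(0) = 3.5 - 0.0 = 3.5


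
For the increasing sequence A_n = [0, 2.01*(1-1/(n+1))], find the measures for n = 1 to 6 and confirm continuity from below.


By continuity of measure from below: if A_n increases to A, then m(A_n) -> m(A).
Here A = [0, 2.01], so m(A) = 2.01
Step 1: a_1 = 2.01*(1 - 1/2) = 1.005, m(A_1) = 1.005
Step 2: a_2 = 2.01*(1 - 1/3) = 1.34, m(A_2) = 1.34
Step 3: a_3 = 2.01*(1 - 1/4) = 1.5075, m(A_3) = 1.5075
Step 4: a_4 = 2.01*(1 - 1/5) = 1.608, m(A_4) = 1.608
Step 5: a_5 = 2.01*(1 - 1/6) = 1.675, m(A_5) = 1.675
Step 6: a_6 = 2.01*(1 - 1/7) = 1.7229, m(A_6) = 1.7229
Limit: m(A_n) -> m([0,2.01]) = 2.01


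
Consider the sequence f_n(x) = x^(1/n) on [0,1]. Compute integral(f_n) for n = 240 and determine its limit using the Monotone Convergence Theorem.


At n = 240: f_240(x) = x^(1/240).
Step 1: integral(x^(1/240), 0, 1) = [x^(1/240+1) / (1/240+1)] from 0 to 1
     = 1 / (1/240 + 1) = 1 / ((240+1)/240) = 240/(240+1)
     = 240/241 = 0.995851
Step 2: As n -> infinity, f_n(x) = x^(1/n) -> 1 for x in (0,1], and f_n is increasing in n.
By MCT, lim_n integral(f_n) = integral(lim_n f_n) = integral(1, 0, 1) = 1.
Step 3: Verify convergence: 240/241 = 0.995851 -> 1


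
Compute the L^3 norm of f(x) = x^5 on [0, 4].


Step 1: ||f||_3 = (integral_0^4 |x^5|^3 dx)^(1/3)
     = (integral_0^4 x^15 dx)^(1/3)
Step 2: integral_0^4 x^15 dx = [x^16/(16)] from 0 to 4 = 4^16/16
     = 4294967296/16 = 2.684355e+08
Step 3: ||f||_3 = (2.684355e+08)^(1/3) = 645.079578


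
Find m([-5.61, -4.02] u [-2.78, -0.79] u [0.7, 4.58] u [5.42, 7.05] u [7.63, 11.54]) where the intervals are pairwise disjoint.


For pairwise disjoint intervals, m(union) = sum of lengths.
= (-4.02 - -5.61) + (-0.79 - -2.78) + (4.58 - 0.7) + (7.05 - 5.42) + (11.54 - 7.63)
= 1.59 + 1.99 + 3.88 + 1.63 + 3.91
= 13


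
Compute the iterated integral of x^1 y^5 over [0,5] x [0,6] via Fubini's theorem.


By Fubini's theorem, the double integral factors as a product of single integrals:
Step 1: integral_0^5 x^1 dx = [x^2/2] from 0 to 5
     = 5^2/2 = 12.5
Step 2: integral_0^6 y^5 dy = [y^6/6] from 0 to 6
     = 6^6/6 = 7776
Step 3: Double integral = 12.5 * 7776 = 97200


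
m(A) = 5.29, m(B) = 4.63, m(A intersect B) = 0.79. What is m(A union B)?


By inclusion-exclusion: m(A u B) = m(A) + m(B) - m(A n B)
= 5.29 + 4.63 - 0.79
= 9.13


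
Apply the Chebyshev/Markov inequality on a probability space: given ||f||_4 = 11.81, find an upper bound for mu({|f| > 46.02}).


Chebyshev/Markov inequality: mu(|f| > eps) <= (||f||_p / eps)^p
Step 1: ||f||_4 / eps = 11.81 / 46.02 = 0.256628
Step 2: Raise to power p = 4:
  (0.256628)^4 = 0.004337
Step 3: Therefore mu(|f| > 46.02) <= 0.004337


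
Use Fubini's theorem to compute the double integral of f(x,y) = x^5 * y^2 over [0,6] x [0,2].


By Fubini's theorem, the double integral factors as a product of single integrals:
Step 1: integral_0^6 x^5 dx = [x^6/6] from 0 to 6
     = 6^6/6 = 7776
Step 2: integral_0^2 y^2 dy = [y^3/3] from 0 to 2
     = 2^3/3 = 2.666667
Step 3: Double integral = 7776 * 2.666667 = 20736


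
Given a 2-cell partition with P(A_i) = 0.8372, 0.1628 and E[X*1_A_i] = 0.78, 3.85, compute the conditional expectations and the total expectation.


For each cell A_i: E[X|A_i] = E[X*1_A_i] / P(A_i)
Step 1: E[X|A_1] = 0.78 / 0.8372 = 0.931677
Step 2: E[X|A_2] = 3.85 / 0.1628 = 23.648649
Verification: E[X] = sum E[X*1_A_i] = 0.78 + 3.85 = 4.63


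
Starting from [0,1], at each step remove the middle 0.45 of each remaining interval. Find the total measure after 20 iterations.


Step 1: At each step, fraction remaining = 1 - 0.45 = 0.55
Step 2: After 20 steps, measure = (0.55)^20
Result = 6.415844e-06


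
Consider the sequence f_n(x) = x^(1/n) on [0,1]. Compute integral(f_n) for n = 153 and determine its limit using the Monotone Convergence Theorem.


At n = 153: f_153(x) = x^(1/153).
Step 1: integral(x^(1/153), 0, 1) = [x^(1/153+1) / (1/153+1)] from 0 to 1
     = 1 / (1/153 + 1) = 1 / ((153+1)/153) = 153/(153+1)
     = 153/154 = 0.993506
Step 2: As n -> infinity, f_n(x) = x^(1/n) -> 1 for x in (0,1], and f_n is increasing in n.
By MCT, lim_n integral(f_n) = integral(lim_n f_n) = integral(1, 0, 1) = 1.
Step 3: Verify convergence: 153/154 = 0.993506 -> 1


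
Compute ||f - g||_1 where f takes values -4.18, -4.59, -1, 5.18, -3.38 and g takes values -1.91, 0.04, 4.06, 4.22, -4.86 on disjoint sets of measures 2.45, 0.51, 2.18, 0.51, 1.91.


Step 1: Compute differences f_i - g_i:
  -4.18 - -1.91 = -2.27
  -4.59 - 0.04 = -4.63
  -1 - 4.06 = -5.06
  5.18 - 4.22 = 0.96
  -3.38 - -4.86 = 1.48
Step 2: Compute |diff|^1 * measure for each set:
  |-2.27|^1 * 2.45 = 2.27 * 2.45 = 5.5615
  |-4.63|^1 * 0.51 = 4.63 * 0.51 = 2.3613
  |-5.06|^1 * 2.18 = 5.06 * 2.18 = 11.0308
  |0.96|^1 * 0.51 = 0.96 * 0.51 = 0.4896
  |1.48|^1 * 1.91 = 1.48 * 1.91 = 2.8268
Step 3: Sum = 22.27
Step 4: ||f-g||_1 = (22.27)^(1/1) = 22.27


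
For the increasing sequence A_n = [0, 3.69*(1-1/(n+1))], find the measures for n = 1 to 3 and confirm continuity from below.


By continuity of measure from below: if A_n increases to A, then m(A_n) -> m(A).
Here A = [0, 3.69], so m(A) = 3.69
Step 1: a_1 = 3.69*(1 - 1/2) = 1.845, m(A_1) = 1.845
Step 2: a_2 = 3.69*(1 - 1/3) = 2.46, m(A_2) = 2.46
Step 3: a_3 = 3.69*(1 - 1/4) = 2.7675, m(A_3) = 2.7675
Limit: m(A_n) -> m([0,3.69]) = 3.69


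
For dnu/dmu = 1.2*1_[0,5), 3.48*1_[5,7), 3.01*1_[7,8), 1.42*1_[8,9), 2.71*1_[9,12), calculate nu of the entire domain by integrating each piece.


Integrate each piece of the Radon-Nikodym derivative:
Step 1: integral_0^5 1.2 dx = 1.2*(5-0) = 1.2*5 = 6
Step 2: integral_5^7 3.48 dx = 3.48*(7-5) = 3.48*2 = 6.96
Step 3: integral_7^8 3.01 dx = 3.01*(8-7) = 3.01*1 = 3.01
Step 4: integral_8^9 1.42 dx = 1.42*(9-8) = 1.42*1 = 1.42
Step 5: integral_9^12 2.71 dx = 2.71*(12-9) = 2.71*3 = 8.13
Total: 6 + 6.96 + 3.01 + 1.42 + 8.13 = 25.52


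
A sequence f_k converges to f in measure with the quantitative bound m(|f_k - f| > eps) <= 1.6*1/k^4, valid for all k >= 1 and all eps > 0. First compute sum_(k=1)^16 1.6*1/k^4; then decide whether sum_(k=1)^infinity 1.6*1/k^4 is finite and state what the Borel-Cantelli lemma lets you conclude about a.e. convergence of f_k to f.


Step 1: List the terms 1.6*1/k^4 for k = 1 to 16:
  k=1: 1.6
  k=2: 0.1
  k=3: 0.019753
  k=4: 0.00625
  k=5: 0.00256
  k=6: 0.001235
  k=7: 6.663890e-04
  k=8: 3.906250e-04
  k=9: 2.438653e-04
  k=10: 1.600000e-04
  k=11: 1.092822e-04
  k=12: 7.716049e-05
  k=13: 5.602045e-05
  k=14: 4.164931e-05
  k=15: 3.160494e-05
  k=16: 2.441406e-05
Step 2: Partial sum = 1.6 + 0.1 + 0.019753 + 0.00625 + 0.00256 + 0.001235 + 6.663890e-04 + 3.906250e-04 + 2.438653e-04 + 1.600000e-04 + 1.092822e-04 + 7.716049e-05 + 5.602045e-05 + 4.164931e-05 + 3.160494e-05 + 2.441406e-05
     = 1.731599
Step 3: The full series sum_(k>=1) 1.6*1/k^4 converges (p-series with p = 4 > 1; a constant multiple of a convergent series converges).
Step 4: Fix eps > 0. Since sum_k m(|f_k - f| > eps) < infinity, the Borel-Cantelli lemma gives
        m(limsup_k {|f_k - f| > eps}) = 0, i.e. for a.e. x, |f_k(x) - f(x)| <= eps for all large k.
        Applying this with eps = 1/j for j = 1, 2, ... and intersecting the countably many full-measure sets,
        for a.e. x we get limsup_k |f_k(x) - f(x)| <= 1/j for every j, hence f_k -> f almost everywhere.
Conclusion: series converges; Borel-Cantelli yields f_k -> f a.e.


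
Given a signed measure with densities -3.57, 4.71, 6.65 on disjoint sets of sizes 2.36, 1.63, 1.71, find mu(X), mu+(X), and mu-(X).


Step 1: Compute signed measure on each set:
  Set 1: -3.57 * 2.36 = -8.4252
  Set 2: 4.71 * 1.63 = 7.6773
  Set 3: 6.65 * 1.71 = 11.3715
Step 2: Total signed measure = (-8.4252) + (7.6773) + (11.3715)
     = 10.6236
Step 3: Positive part mu+(X) = sum of positive contributions = 19.0488
Step 4: Negative part mu-(X) = |sum of negative contributions| = 8.4252


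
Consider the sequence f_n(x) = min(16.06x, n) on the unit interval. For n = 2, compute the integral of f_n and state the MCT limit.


f(x) = 16.06x on [0,1]; f_n(x) = min(16.06x, n). At n = 2:
Step 1: f(x) reaches 2 at x = 2/16.06 = 0.124533
Step 2: integral(f_2) = integral(16.06x, 0, 0.124533) + integral(2, 0.124533, 1)
       = 16.06*0.124533^2/2 + 2*(1 - 0.124533)
       = 0.124533 + 1.750934
       = 1.875467
Step 3: As n -> infinity, f_n increases to f, so by MCT integral(f_n) -> integral(f) = 16.06/2 = 8.03.
Convergence: integral(f_2) = 1.875467 -> 8.03 as n -> infinity


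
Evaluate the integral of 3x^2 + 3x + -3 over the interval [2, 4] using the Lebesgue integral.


The Lebesgue integral of a Riemann-integrable function agrees with the Riemann integral.
Antiderivative F(x) = (3/3)x^3 + (3/2)x^2 + -3x
F(4) = (3/3)*4^3 + (3/2)*4^2 + -3*4
     = (3/3)*64 + (3/2)*16 + -3*4
     = 64 + 24 + -12
     = 76
F(2) = 8
Integral = F(4) - F(2) = 76 - 8 = 68


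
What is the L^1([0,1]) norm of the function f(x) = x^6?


Step 1: ||f||_1 = (integral_0^1 |x^6|^1 dx)^(1/1)
     = (integral_0^1 x^6 dx)^(1/1)
Step 2: integral_0^1 x^6 dx = [x^7/(7)] from 0 to 1 = 1^7/7
     = 1/7 = 0.142857
Step 3: ||f||_1 = (0.142857)^(1/1) = 0.142857


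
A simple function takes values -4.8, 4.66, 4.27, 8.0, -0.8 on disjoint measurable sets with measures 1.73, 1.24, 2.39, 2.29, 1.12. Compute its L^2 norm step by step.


Step 1: Compute |f_i|^2 for each value:
  |-4.8|^2 = 23.04
  |4.66|^2 = 21.7156
  |4.27|^2 = 18.2329
  |8.0|^2 = 64
  |-0.8|^2 = 0.64
Step 2: Multiply by measures and sum:
  23.04 * 1.73 = 39.8592
  21.7156 * 1.24 = 26.927344
  18.2329 * 2.39 = 43.576631
  64 * 2.29 = 146.56
  0.64 * 1.12 = 0.7168
Sum = 39.8592 + 26.927344 + 43.576631 + 146.56 + 0.7168 = 257.639975
Step 3: Take the p-th root:
||f||_2 = (257.639975)^(1/2) = 16.051167


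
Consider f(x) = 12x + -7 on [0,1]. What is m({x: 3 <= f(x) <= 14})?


f^(-1)([3, 14]) = {x : 3 <= 12x + -7 <= 14}
Solving: (3 - -7)/12 <= x <= (14 - -7)/12
= [0.833333, 1.75]
Intersecting with [0,1]: [0.833333, 1]
Measure = 1 - 0.833333 = 0.166667


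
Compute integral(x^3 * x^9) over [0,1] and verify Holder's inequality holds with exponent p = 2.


Step 1: Exact integral of f*g = integral(x^12, 0, 1) = 1/13
     = 0.076923
Step 2: Holder bound with p=2, q=2:
  ||f||_p = (integral x^6 dx)^(1/2) = (1/7)^(1/2) = 0.377964
  ||g||_q = (integral x^18 dx)^(1/2) = (1/19)^(1/2) = 0.229416
Step 3: Holder bound = ||f||_p * ||g||_q = 0.377964 * 0.229416 = 0.086711
Verification: 0.076923 <= 0.086711 (Holder holds)


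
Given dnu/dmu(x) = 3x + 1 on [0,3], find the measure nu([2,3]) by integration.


nu(A) = integral_A (dnu/dmu) dmu = integral_2^3 (3x + 1) dx
Step 1: Antiderivative F(x) = (3/2)x^2 + 1x
Step 2: F(3) = (3/2)*3^2 + 1*3 = 13.5 + 3 = 16.5
Step 3: F(2) = (3/2)*2^2 + 1*2 = 6 + 2 = 8
Step 4: nu([2,3]) = F(3) - F(2) = 16.5 - 8 = 8.5


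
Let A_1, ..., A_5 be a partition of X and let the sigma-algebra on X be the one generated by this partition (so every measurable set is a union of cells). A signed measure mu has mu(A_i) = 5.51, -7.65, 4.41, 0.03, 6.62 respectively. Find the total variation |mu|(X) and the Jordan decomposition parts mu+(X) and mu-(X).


Step 1: Every measurable set is a union of atoms (the cells / points), so a Hahn decomposition is
  obtained by grouping atoms by sign: P = union of atoms with mu > 0, N = union of the remaining atoms.
  Atoms in P (indices): 1, 3, 4, 5;  atoms in N (indices): 2
  Positive values: 5.51, 4.41, 0.03, 6.62
  Negative values: -7.65
Step 2: mu+(X) = mu(P) = sum of positive atom values = 16.57
Step 3: mu-(X) = -mu(N) = sum of |negative atom values| = 7.65
Step 4: |mu|(X) = mu+(X) + mu-(X) = 16.57 + 7.65 = 24.22


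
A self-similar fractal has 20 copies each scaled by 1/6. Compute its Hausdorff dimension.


For a self-similar set with N copies scaled by 1/r:
dim_H = log(N)/log(r) = log(20)/log(6)
= 2.995732/1.791759
= 1.67195


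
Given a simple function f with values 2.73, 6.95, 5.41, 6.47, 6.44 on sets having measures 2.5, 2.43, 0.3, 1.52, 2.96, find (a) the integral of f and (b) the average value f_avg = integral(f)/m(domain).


Step 1: Integral = sum(value_i * measure_i)
= 2.73*2.5 + 6.95*2.43 + 5.41*0.3 + 6.47*1.52 + 6.44*2.96
= 6.825 + 16.8885 + 1.623 + 9.8344 + 19.0624
= 54.2333
Step 2: Total measure of domain = 2.5 + 2.43 + 0.3 + 1.52 + 2.96 = 9.71
Step 3: Average value = 54.2333 / 9.71 = 5.585304


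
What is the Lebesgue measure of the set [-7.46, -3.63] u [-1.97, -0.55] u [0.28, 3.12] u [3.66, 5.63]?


For pairwise disjoint intervals, m(union) = sum of lengths.
= (-3.63 - -7.46) + (-0.55 - -1.97) + (3.12 - 0.28) + (5.63 - 3.66)
= 3.83 + 1.42 + 2.84 + 1.97
= 10.06


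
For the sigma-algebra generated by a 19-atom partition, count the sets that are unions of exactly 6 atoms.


Each element of F is a union of some subset of the 19 atoms.
Elements that are unions of exactly 6 atoms correspond to 6-element subsets of the 19 atoms.
Count = C(19, 6) = 19! / (6! * 13!) = 27132.


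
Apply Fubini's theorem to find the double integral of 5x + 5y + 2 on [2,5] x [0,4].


By Fubini, integrate in x first, then y.
Step 1: Fix y, integrate over x in [2,5]:
  integral(5x + 5y + 2, x=2..5)
  = 5*(5^2 - 2^2)/2 + (5y + 2)*(5 - 2)
  = 52.5 + (5y + 2)*3
  = 52.5 + 15y + 6
  = 58.5 + 15y
Step 2: Integrate over y in [0,4]:
  integral(58.5 + 15y, y=0..4)
  = 58.5*4 + 15*(4^2 - 0^2)/2
  = 234 + 120
  = 354


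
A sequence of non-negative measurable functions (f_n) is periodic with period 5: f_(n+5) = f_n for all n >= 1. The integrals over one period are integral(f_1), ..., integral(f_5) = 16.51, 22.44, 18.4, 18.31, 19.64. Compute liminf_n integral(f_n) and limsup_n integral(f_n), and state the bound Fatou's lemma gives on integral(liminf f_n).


The sequence (integral(f_n)) is periodic with period 5, repeating the values 16.51, 22.44, 18.4, 18.31, 19.64 indefinitely.
Step 1: For a periodic sequence, every tail (a_m, a_(m+1), ...) contains all 5 period values infinitely often.
Step 2: Hence inf of every tail = min of the period values = min(16.51, 22.44, 18.4, 18.31, 19.64) = 16.51.
        liminf_n integral(f_n) = sup over m of (inf of tail from m) = 16.51.
Step 3: Similarly sup of every tail = max of the period values = 22.44.
        limsup_n integral(f_n) = 22.44.
Step 4: Fatou's lemma: integral(liminf_n f_n) <= liminf_n integral(f_n) = 16.51.
        So the integral of the pointwise liminf is at most 16.51.


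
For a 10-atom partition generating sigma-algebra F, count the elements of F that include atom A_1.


Each element of F is a union of some subset S of the 10 atoms.
The element contains A_1 iff A_1 is in S.
So we count subsets S of {A_1,...,A_10} with A_1 in S: choose freely among the other 9 atoms.
Count = 2^(10-1) = 2^9 = 512.


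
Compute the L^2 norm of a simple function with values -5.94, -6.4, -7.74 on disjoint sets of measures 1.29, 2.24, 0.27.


Step 1: Compute |f_i|^2 for each value:
  |-5.94|^2 = 35.2836
  |-6.4|^2 = 40.96
  |-7.74|^2 = 59.9076
Step 2: Multiply by measures and sum:
  35.2836 * 1.29 = 45.515844
  40.96 * 2.24 = 91.7504
  59.9076 * 0.27 = 16.175052
Sum = 45.515844 + 91.7504 + 16.175052 = 153.441296
Step 3: Take the p-th root:
||f||_2 = (153.441296)^(1/2) = 12.387142


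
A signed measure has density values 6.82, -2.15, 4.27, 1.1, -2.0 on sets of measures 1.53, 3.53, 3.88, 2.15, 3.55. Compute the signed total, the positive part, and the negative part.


Step 1: Compute signed measure on each set:
  Set 1: 6.82 * 1.53 = 10.4346
  Set 2: -2.15 * 3.53 = -7.5895
  Set 3: 4.27 * 3.88 = 16.5676
  Set 4: 1.1 * 2.15 = 2.365
  Set 5: -2.0 * 3.55 = -7.1
Step 2: Total signed measure = (10.4346) + (-7.5895) + (16.5676) + (2.365) + (-7.1)
     = 14.6777
Step 3: Positive part mu+(X) = sum of positive contributions = 29.3672
Step 4: Negative part mu-(X) = |sum of negative contributions| = 14.6895


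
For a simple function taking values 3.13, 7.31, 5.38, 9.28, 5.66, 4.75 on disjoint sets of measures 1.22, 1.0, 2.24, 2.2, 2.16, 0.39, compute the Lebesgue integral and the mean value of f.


Step 1: Integral = sum(value_i * measure_i)
= 3.13*1.22 + 7.31*1.0 + 5.38*2.24 + 9.28*2.2 + 5.66*2.16 + 4.75*0.39
= 3.8186 + 7.31 + 12.0512 + 20.416 + 12.2256 + 1.8525
= 57.6739
Step 2: Total measure of domain = 1.22 + 1.0 + 2.24 + 2.2 + 2.16 + 0.39 = 9.21
Step 3: Average value = 57.6739 / 9.21 = 6.262096


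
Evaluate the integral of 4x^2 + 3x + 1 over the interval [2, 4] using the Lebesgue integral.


The Lebesgue integral of a Riemann-integrable function agrees with the Riemann integral.
Antiderivative F(x) = (4/3)x^3 + (3/2)x^2 + 1x
F(4) = (4/3)*4^3 + (3/2)*4^2 + 1*4
     = (4/3)*64 + (3/2)*16 + 1*4
     = 85.333333 + 24 + 4
     = 113.333333
F(2) = 18.666667
Integral = F(4) - F(2) = 113.333333 - 18.666667 = 94.666667


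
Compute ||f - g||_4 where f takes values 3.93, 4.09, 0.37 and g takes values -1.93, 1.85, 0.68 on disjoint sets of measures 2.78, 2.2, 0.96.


Step 1: Compute differences f_i - g_i:
  3.93 - -1.93 = 5.86
  4.09 - 1.85 = 2.24
  0.37 - 0.68 = -0.31
Step 2: Compute |diff|^4 * measure for each set:
  |5.86|^4 * 2.78 = 1179.208128 * 2.78 = 3278.198596
  |2.24|^4 * 2.2 = 25.17631 * 2.2 = 55.387881
  |-0.31|^4 * 0.96 = 0.009235 * 0.96 = 0.008866
Step 3: Sum = 3333.595344
Step 4: ||f-g||_4 = (3333.595344)^(1/4) = 7.598506


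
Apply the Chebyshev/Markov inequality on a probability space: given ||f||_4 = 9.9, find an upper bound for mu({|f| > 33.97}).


Chebyshev/Markov inequality: mu(|f| > eps) <= (||f||_p / eps)^p
Step 1: ||f||_4 / eps = 9.9 / 33.97 = 0.291434
Step 2: Raise to power p = 4:
  (0.291434)^4 = 0.007214
Step 3: Therefore mu(|f| > 33.97) <= 0.007214


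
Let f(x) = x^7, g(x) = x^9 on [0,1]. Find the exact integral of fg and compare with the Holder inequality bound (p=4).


Step 1: Exact integral of f*g = integral(x^16, 0, 1) = 1/17
     = 0.058824
Step 2: Holder bound with p=4, q=1.333333:
  ||f||_p = (integral x^28 dx)^(1/4) = (1/29)^(1/4) = 0.430924
  ||g||_q = (integral x^12 dx)^(1/1.333333) = (1/13)^(1/1.333333) = 0.146064
Step 3: Holder bound = ||f||_p * ||g||_q = 0.430924 * 0.146064 = 0.062942
Verification: 0.058824 <= 0.062942 (Holder holds)


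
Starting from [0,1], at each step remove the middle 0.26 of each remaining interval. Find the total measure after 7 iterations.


Step 1: At each step, fraction remaining = 1 - 0.26 = 0.74
Step 2: After 7 steps, measure = (0.74)^7
Result = 0.121513


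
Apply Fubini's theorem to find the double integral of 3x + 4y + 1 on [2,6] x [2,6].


By Fubini, integrate in x first, then y.
Step 1: Fix y, integrate over x in [2,6]:
  integral(3x + 4y + 1, x=2..6)
  = 3*(6^2 - 2^2)/2 + (4y + 1)*(6 - 2)
  = 48 + (4y + 1)*4
  = 48 + 16y + 4
  = 52 + 16y
Step 2: Integrate over y in [2,6]:
  integral(52 + 16y, y=2..6)
  = 52*4 + 16*(6^2 - 2^2)/2
  = 208 + 256
  = 464


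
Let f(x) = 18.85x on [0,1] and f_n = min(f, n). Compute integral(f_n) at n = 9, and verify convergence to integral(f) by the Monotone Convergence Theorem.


f(x) = 18.85x on [0,1]; f_n(x) = min(18.85x, n). At n = 9:
Step 1: f(x) reaches 9 at x = 9/18.85 = 0.477454
Step 2: integral(f_9) = integral(18.85x, 0, 0.477454) + integral(9, 0.477454, 1)
       = 18.85*0.477454^2/2 + 9*(1 - 0.477454)
       = 2.148541 + 4.702918
       = 6.851459
Step 3: As n -> infinity, f_n increases to f, so by MCT integral(f_n) -> integral(f) = 18.85/2 = 9.425.
Convergence: integral(f_9) = 6.851459 -> 9.425 as n -> infinity


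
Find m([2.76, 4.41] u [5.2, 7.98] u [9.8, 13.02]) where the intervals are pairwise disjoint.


For pairwise disjoint intervals, m(union) = sum of lengths.
= (4.41 - 2.76) + (7.98 - 5.2) + (13.02 - 9.8)
= 1.65 + 2.78 + 3.22
= 7.65


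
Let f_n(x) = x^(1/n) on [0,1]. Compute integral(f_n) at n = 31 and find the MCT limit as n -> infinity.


At n = 31: f_31(x) = x^(1/31).
Step 1: integral(x^(1/31), 0, 1) = [x^(1/31+1) / (1/31+1)] from 0 to 1
     = 1 / (1/31 + 1) = 1 / ((31+1)/31) = 31/(31+1)
     = 31/32 = 0.96875
Step 2: As n -> infinity, f_n(x) = x^(1/n) -> 1 for x in (0,1], and f_n is increasing in n.
By MCT, lim_n integral(f_n) = integral(lim_n f_n) = integral(1, 0, 1) = 1.
Step 3: Verify convergence: 31/32 = 0.96875 -> 1


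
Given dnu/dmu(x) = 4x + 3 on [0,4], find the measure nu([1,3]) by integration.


nu(A) = integral_A (dnu/dmu) dmu = integral_1^3 (4x + 3) dx
Step 1: Antiderivative F(x) = (4/2)x^2 + 3x
Step 2: F(3) = (4/2)*3^2 + 3*3 = 18 + 9 = 27
Step 3: F(1) = (4/2)*1^2 + 3*1 = 2 + 3 = 5
Step 4: nu([1,3]) = F(3) - F(1) = 27 - 5 = 22


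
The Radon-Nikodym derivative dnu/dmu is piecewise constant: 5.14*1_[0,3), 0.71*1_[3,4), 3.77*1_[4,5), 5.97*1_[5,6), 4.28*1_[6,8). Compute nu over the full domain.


Integrate each piece of the Radon-Nikodym derivative:
Step 1: integral_0^3 5.14 dx = 5.14*(3-0) = 5.14*3 = 15.42
Step 2: integral_3^4 0.71 dx = 0.71*(4-3) = 0.71*1 = 0.71
Step 3: integral_4^5 3.77 dx = 3.77*(5-4) = 3.77*1 = 3.77
Step 4: integral_5^6 5.97 dx = 5.97*(6-5) = 5.97*1 = 5.97
Step 5: integral_6^8 4.28 dx = 4.28*(8-6) = 4.28*2 = 8.56
Total: 15.42 + 0.71 + 3.77 + 5.97 + 8.56 = 34.43


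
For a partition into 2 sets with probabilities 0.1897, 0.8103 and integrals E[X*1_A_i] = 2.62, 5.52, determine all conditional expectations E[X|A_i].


For each cell A_i: E[X|A_i] = E[X*1_A_i] / P(A_i)
Step 1: E[X|A_1] = 2.62 / 0.1897 = 13.811281
Step 2: E[X|A_2] = 5.52 / 0.8103 = 6.812292
Verification: E[X] = sum E[X*1_A_i] = 2.62 + 5.52 = 8.14


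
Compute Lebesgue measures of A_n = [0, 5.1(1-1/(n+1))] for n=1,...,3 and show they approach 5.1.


By continuity of measure from below: if A_n increases to A, then m(A_n) -> m(A).
Here A = [0, 5.1], so m(A) = 5.1
Step 1: a_1 = 5.1*(1 - 1/2) = 2.55, m(A_1) = 2.55
Step 2: a_2 = 5.1*(1 - 1/3) = 3.4, m(A_2) = 3.4
Step 3: a_3 = 5.1*(1 - 1/4) = 3.825, m(A_3) = 3.825
Limit: m(A_n) -> m([0,5.1]) = 5.1


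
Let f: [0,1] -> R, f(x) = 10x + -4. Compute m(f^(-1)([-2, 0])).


f^(-1)([-2, 0]) = {x : -2 <= 10x + -4 <= 0}
Solving: (-2 - -4)/10 <= x <= (0 - -4)/10
= [0.2, 0.4]
Intersecting with [0,1]: [0.2, 0.4]
Measure = 0.4 - 0.2 = 0.2


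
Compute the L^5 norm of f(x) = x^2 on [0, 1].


Step 1: ||f||_5 = (integral_0^1 |x^2|^5 dx)^(1/5)
     = (integral_0^1 x^10 dx)^(1/5)
Step 2: integral_0^1 x^10 dx = [x^11/(11)] from 0 to 1 = 1^11/11
     = 1/11 = 0.090909
Step 3: ||f||_5 = (0.090909)^(1/5) = 0.619044


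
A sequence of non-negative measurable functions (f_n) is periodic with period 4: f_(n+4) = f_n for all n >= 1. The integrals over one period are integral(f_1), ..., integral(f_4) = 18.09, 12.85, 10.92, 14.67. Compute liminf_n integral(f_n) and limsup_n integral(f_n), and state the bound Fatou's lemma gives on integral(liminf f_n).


The sequence (integral(f_n)) is periodic with period 4, repeating the values 18.09, 12.85, 10.92, 14.67 indefinitely.
Step 1: For a periodic sequence, every tail (a_m, a_(m+1), ...) contains all 4 period values infinitely often.
Step 2: Hence inf of every tail = min of the period values = min(18.09, 12.85, 10.92, 14.67) = 10.92.
        liminf_n integral(f_n) = sup over m of (inf of tail from m) = 10.92.
Step 3: Similarly sup of every tail = max of the period values = 18.09.
        limsup_n integral(f_n) = 18.09.
Step 4: Fatou's lemma: integral(liminf_n f_n) <= liminf_n integral(f_n) = 10.92.
        So the integral of the pointwise liminf is at most 10.92.


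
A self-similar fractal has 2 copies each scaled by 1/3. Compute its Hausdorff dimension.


For a self-similar set with N copies scaled by 1/r:
dim_H = log(N)/log(r) = log(2)/log(3)
= 0.693147/1.098612
= 0.63093


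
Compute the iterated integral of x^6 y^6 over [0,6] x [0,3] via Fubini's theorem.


By Fubini's theorem, the double integral factors as a product of single integrals:
Step 1: integral_0^6 x^6 dx = [x^7/7] from 0 to 6
     = 6^7/7 = 39990.857143
Step 2: integral_0^3 y^6 dy = [y^7/7] from 0 to 3
     = 3^7/7 = 312.428571
Step 3: Double integral = 39990.857143 * 312.428571 = 1.249429e+07


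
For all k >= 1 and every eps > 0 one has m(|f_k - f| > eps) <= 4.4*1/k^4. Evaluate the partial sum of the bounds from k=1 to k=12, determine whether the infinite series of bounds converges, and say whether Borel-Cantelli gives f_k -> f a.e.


Step 1: List the terms 4.4*1/k^4 for k = 1 to 12:
  k=1: 4.4
  k=2: 0.275
  k=3: 0.054321
  k=4: 0.017188
  k=5: 0.00704
  k=6: 0.003395
  k=7: 0.001833
  k=8: 0.001074
  k=9: 6.706295e-04
  k=10: 4.400000e-04
  k=11: 3.005259e-04
  k=12: 2.121914e-04
Step 2: Partial sum = 4.4 + 0.275 + 0.054321 + 0.017188 + 0.00704 + 0.003395 + 0.001833 + 0.001074 + 6.706295e-04 + 4.400000e-04 + 3.005259e-04 + 2.121914e-04
     = 4.761474
Step 3: The full series sum_(k>=1) 4.4*1/k^4 converges (p-series with p = 4 > 1; a constant multiple of a convergent series converges).
Step 4: Fix eps > 0. Since sum_k m(|f_k - f| > eps) < infinity, the Borel-Cantelli lemma gives
        m(limsup_k {|f_k - f| > eps}) = 0, i.e. for a.e. x, |f_k(x) - f(x)| <= eps for all large k.
        Applying this with eps = 1/j for j = 1, 2, ... and intersecting the countably many full-measure sets,
        for a.e. x we get limsup_k |f_k(x) - f(x)| <= 1/j for every j, hence f_k -> f almost everywhere.
Conclusion: series converges; Borel-Cantelli yields f_k -> f a.e.


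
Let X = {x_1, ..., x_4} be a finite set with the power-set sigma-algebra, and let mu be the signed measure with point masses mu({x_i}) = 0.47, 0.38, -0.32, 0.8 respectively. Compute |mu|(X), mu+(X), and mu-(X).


Step 1: Every measurable set is a union of atoms (the cells / points), so a Hahn decomposition is
  obtained by grouping atoms by sign: P = union of atoms with mu > 0, N = union of the remaining atoms.
  Atoms in P (indices): 1, 2, 4;  atoms in N (indices): 3
  Positive values: 0.47, 0.38, 0.8
  Negative values: -0.32
Step 2: mu+(X) = mu(P) = sum of positive atom values = 1.65
Step 3: mu-(X) = -mu(N) = sum of |negative atom values| = 0.32
Step 4: |mu|(X) = mu+(X) + mu-(X) = 1.65 + 0.32 = 1.97


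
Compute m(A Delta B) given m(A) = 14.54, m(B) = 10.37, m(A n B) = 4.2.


m(A Delta B) = m(A) + m(B) - 2*m(A n B)
= 14.54 + 10.37 - 2*4.2
= 14.54 + 10.37 - 8.4
= 16.51


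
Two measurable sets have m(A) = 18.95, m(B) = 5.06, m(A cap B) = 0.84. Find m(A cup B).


By inclusion-exclusion: m(A u B) = m(A) + m(B) - m(A n B)
= 18.95 + 5.06 - 0.84
= 23.17


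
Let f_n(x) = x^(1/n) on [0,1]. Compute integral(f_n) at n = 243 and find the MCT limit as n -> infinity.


At n = 243: f_243(x) = x^(1/243).
Step 1: integral(x^(1/243), 0, 1) = [x^(1/243+1) / (1/243+1)] from 0 to 1
     = 1 / (1/243 + 1) = 1 / ((243+1)/243) = 243/(243+1)
     = 243/244 = 0.995902
Step 2: As n -> infinity, f_n(x) = x^(1/n) -> 1 for x in (0,1], and f_n is increasing in n.
By MCT, lim_n integral(f_n) = integral(lim_n f_n) = integral(1, 0, 1) = 1.
Step 3: Verify convergence: 243/244 = 0.995902 -> 1


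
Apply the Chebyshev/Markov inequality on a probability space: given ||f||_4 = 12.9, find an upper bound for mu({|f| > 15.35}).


Chebyshev/Markov inequality: mu(|f| > eps) <= (||f||_p / eps)^p
Step 1: ||f||_4 / eps = 12.9 / 15.35 = 0.840391
Step 2: Raise to power p = 4:
  (0.840391)^4 = 0.498799
Step 3: Therefore mu(|f| > 15.35) <= 0.498799


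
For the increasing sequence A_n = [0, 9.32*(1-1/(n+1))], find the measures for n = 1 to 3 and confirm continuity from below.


By continuity of measure from below: if A_n increases to A, then m(A_n) -> m(A).
Here A = [0, 9.32], so m(A) = 9.32
Step 1: a_1 = 9.32*(1 - 1/2) = 4.66, m(A_1) = 4.66
Step 2: a_2 = 9.32*(1 - 1/3) = 6.2133, m(A_2) = 6.2133
Step 3: a_3 = 9.32*(1 - 1/4) = 6.99, m(A_3) = 6.99
Limit: m(A_n) -> m([0,9.32]) = 9.32


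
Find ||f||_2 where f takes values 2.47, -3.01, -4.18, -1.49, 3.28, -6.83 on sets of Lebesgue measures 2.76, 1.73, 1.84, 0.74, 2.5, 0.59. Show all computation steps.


Step 1: Compute |f_i|^2 for each value:
  |2.47|^2 = 6.1009
  |-3.01|^2 = 9.0601
  |-4.18|^2 = 17.4724
  |-1.49|^2 = 2.2201
  |3.28|^2 = 10.7584
  |-6.83|^2 = 46.6489
Step 2: Multiply by measures and sum:
  6.1009 * 2.76 = 16.838484
  9.0601 * 1.73 = 15.673973
  17.4724 * 1.84 = 32.149216
  2.2201 * 0.74 = 1.642874
  10.7584 * 2.5 = 26.896
  46.6489 * 0.59 = 27.522851
Sum = 16.838484 + 15.673973 + 32.149216 + 1.642874 + 26.896 + 27.522851 = 120.723398
Step 3: Take the p-th root:
||f||_2 = (120.723398)^(1/2) = 10.98742


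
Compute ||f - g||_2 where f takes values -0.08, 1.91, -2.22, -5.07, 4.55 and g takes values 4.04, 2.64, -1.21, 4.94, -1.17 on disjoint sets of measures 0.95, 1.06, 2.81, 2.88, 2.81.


Step 1: Compute differences f_i - g_i:
  -0.08 - 4.04 = -4.12
  1.91 - 2.64 = -0.73
  -2.22 - -1.21 = -1.01
  -5.07 - 4.94 = -10.01
  4.55 - -1.17 = 5.72
Step 2: Compute |diff|^2 * measure for each set:
  |-4.12|^2 * 0.95 = 16.9744 * 0.95 = 16.12568
  |-0.73|^2 * 1.06 = 0.5329 * 1.06 = 0.564874
  |-1.01|^2 * 2.81 = 1.0201 * 2.81 = 2.866481
  |-10.01|^2 * 2.88 = 100.2001 * 2.88 = 288.576288
  |5.72|^2 * 2.81 = 32.7184 * 2.81 = 91.938704
Step 3: Sum = 400.072027
Step 4: ||f-g||_2 = (400.072027)^(1/2) = 20.001801


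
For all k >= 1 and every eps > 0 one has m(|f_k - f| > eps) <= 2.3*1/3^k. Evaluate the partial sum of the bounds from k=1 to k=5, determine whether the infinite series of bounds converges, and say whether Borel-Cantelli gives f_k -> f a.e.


Step 1: List the terms 2.3*1/3^k for k = 1 to 5:
  k=1: 0.766667
  k=2: 0.255556
  k=3: 0.085185
  k=4: 0.028395
  k=5: 0.009465
Step 2: Partial sum = 0.766667 + 0.255556 + 0.085185 + 0.028395 + 0.009465
     = 1.145267
Step 3: The full series sum_(k>=1) 2.3*1/3^k converges (geometric series with ratio 1/3 < 1; a constant multiple of a convergent series converges).
Step 4: Fix eps > 0. Since sum_k m(|f_k - f| > eps) < infinity, the Borel-Cantelli lemma gives
        m(limsup_k {|f_k - f| > eps}) = 0, i.e. for a.e. x, |f_k(x) - f(x)| <= eps for all large k.
        Applying this with eps = 1/j for j = 1, 2, ... and intersecting the countably many full-measure sets,
        for a.e. x we get limsup_k |f_k(x) - f(x)| <= 1/j for every j, hence f_k -> f almost everywhere.
Conclusion: series converges; Borel-Cantelli yields f_k -> f a.e.


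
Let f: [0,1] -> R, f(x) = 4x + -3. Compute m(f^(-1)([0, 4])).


f^(-1)([0, 4]) = {x : 0 <= 4x + -3 <= 4}
Solving: (0 - -3)/4 <= x <= (4 - -3)/4
= [0.75, 1.75]
Intersecting with [0,1]: [0.75, 1]
Measure = 1 - 0.75 = 0.25


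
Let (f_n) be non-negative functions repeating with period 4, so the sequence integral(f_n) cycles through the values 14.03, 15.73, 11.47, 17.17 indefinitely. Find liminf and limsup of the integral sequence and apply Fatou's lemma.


The sequence (integral(f_n)) is periodic with period 4, repeating the values 14.03, 15.73, 11.47, 17.17 indefinitely.
Step 1: For a periodic sequence, every tail (a_m, a_(m+1), ...) contains all 4 period values infinitely often.
Step 2: Hence inf of every tail = min of the period values = min(14.03, 15.73, 11.47, 17.17) = 11.47.
        liminf_n integral(f_n) = sup over m of (inf of tail from m) = 11.47.
Step 3: Similarly sup of every tail = max of the period values = 17.17.
        limsup_n integral(f_n) = 17.17.
Step 4: Fatou's lemma: integral(liminf_n f_n) <= liminf_n integral(f_n) = 11.47.
        So the integral of the pointwise liminf is at most 11.47.


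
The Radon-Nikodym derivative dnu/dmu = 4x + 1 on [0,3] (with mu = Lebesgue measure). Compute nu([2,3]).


nu(A) = integral_A (dnu/dmu) dmu = integral_2^3 (4x + 1) dx
Step 1: Antiderivative F(x) = (4/2)x^2 + 1x
Step 2: F(3) = (4/2)*3^2 + 1*3 = 18 + 3 = 21
Step 3: F(2) = (4/2)*2^2 + 1*2 = 8 + 2 = 10
Step 4: nu([2,3]) = F(3) - F(2) = 21 - 10 = 11


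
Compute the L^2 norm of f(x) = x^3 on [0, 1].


Step 1: ||f||_2 = (integral_0^1 |x^3|^2 dx)^(1/2)
     = (integral_0^1 x^6 dx)^(1/2)
Step 2: integral_0^1 x^6 dx = [x^7/(7)] from 0 to 1 = 1^7/7
     = 1/7 = 0.142857
Step 3: ||f||_2 = (0.142857)^(1/2) = 0.377964


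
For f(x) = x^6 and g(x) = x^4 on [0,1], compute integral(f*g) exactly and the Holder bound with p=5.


Step 1: Exact integral of f*g = integral(x^10, 0, 1) = 1/11
     = 0.090909
Step 2: Holder bound with p=5, q=1.25:
  ||f||_p = (integral x^30 dx)^(1/5) = (1/31)^(1/5) = 0.503185
  ||g||_q = (integral x^5 dx)^(1/1.25) = (1/6)^(1/1.25) = 0.238495
Step 3: Holder bound = ||f||_p * ||g||_q = 0.503185 * 0.238495 = 0.120007
Verification: 0.090909 <= 0.120007 (Holder holds)


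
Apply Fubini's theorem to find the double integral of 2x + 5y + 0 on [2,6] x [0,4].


By Fubini, integrate in x first, then y.
Step 1: Fix y, integrate over x in [2,6]:
  integral(2x + 5y + 0, x=2..6)
  = 2*(6^2 - 2^2)/2 + (5y + 0)*(6 - 2)
  = 32 + (5y + 0)*4
  = 32 + 20y + 0
  = 32 + 20y
Step 2: Integrate over y in [0,4]:
  integral(32 + 20y, y=0..4)
  = 32*4 + 20*(4^2 - 0^2)/2
  = 128 + 160
  = 288


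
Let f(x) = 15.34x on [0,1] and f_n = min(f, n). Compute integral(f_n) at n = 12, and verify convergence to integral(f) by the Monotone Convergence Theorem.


f(x) = 15.34x on [0,1]; f_n(x) = min(15.34x, n). At n = 12:
Step 1: f(x) reaches 12 at x = 12/15.34 = 0.782269
Step 2: integral(f_12) = integral(15.34x, 0, 0.782269) + integral(12, 0.782269, 1)
       = 15.34*0.782269^2/2 + 12*(1 - 0.782269)
       = 4.693611 + 2.612777
       = 7.306389
Step 3: As n -> infinity, f_n increases to f, so by MCT integral(f_n) -> integral(f) = 15.34/2 = 7.67.
Convergence: integral(f_12) = 7.306389 -> 7.67 as n -> infinity


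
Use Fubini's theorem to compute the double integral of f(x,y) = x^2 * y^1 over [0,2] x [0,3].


By Fubini's theorem, the double integral factors as a product of single integrals:
Step 1: integral_0^2 x^2 dx = [x^3/3] from 0 to 2
     = 2^3/3 = 2.666667
Step 2: integral_0^3 y^1 dy = [y^2/2] from 0 to 3
     = 3^2/2 = 4.5
Step 3: Double integral = 2.666667 * 4.5 = 12
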